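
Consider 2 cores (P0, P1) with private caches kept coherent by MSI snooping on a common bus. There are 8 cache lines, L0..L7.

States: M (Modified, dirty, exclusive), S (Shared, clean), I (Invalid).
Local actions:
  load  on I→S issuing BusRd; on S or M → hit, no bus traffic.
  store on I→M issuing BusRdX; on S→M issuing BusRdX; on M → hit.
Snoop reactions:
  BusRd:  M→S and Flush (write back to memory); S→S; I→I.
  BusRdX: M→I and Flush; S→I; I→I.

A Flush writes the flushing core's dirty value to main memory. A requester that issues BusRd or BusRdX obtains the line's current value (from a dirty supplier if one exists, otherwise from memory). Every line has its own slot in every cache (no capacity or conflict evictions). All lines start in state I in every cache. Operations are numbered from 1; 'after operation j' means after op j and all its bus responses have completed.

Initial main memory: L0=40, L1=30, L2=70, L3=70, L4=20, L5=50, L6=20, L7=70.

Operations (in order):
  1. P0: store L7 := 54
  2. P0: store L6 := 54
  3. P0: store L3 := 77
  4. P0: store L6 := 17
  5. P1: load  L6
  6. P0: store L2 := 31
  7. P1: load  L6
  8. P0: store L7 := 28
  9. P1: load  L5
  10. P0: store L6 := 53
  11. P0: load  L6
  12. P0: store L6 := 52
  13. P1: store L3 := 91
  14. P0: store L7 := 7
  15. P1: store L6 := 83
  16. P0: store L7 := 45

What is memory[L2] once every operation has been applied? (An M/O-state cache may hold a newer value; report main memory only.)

[1] P0: store L7 := 54 | P0:M(54), P1:I | bus: BusRdX
[2] P0: store L6 := 54 | P0:M(54), P1:I | bus: BusRdX
[3] P0: store L3 := 77 | P0:M(77), P1:I | bus: BusRdX
[4] P0: store L6 := 17 | P0:M(17), P1:I | bus: none
[5] P1: load  L6 | P0:S(17), P1:S(17) | bus: BusRd,Flush
[6] P0: store L2 := 31 | P0:M(31), P1:I | bus: BusRdX
[7] P1: load  L6 | P0:S(17), P1:S(17) | bus: none
[8] P0: store L7 := 28 | P0:M(28), P1:I | bus: none
[9] P1: load  L5 | P0:I, P1:S(50) | bus: BusRd
[10] P0: store L6 := 53 | P0:M(53), P1:I | bus: BusRdX
[11] P0: load  L6 | P0:M(53), P1:I | bus: none
[12] P0: store L6 := 52 | P0:M(52), P1:I | bus: none
[13] P1: store L3 := 91 | P0:I, P1:M(91) | bus: BusRdX,Flush
[14] P0: store L7 := 7 | P0:M(7), P1:I | bus: none
[15] P1: store L6 := 83 | P0:I, P1:M(83) | bus: BusRdX,Flush
[16] P0: store L7 := 45 | P0:M(45), P1:I | bus: none

memory[L2] = 70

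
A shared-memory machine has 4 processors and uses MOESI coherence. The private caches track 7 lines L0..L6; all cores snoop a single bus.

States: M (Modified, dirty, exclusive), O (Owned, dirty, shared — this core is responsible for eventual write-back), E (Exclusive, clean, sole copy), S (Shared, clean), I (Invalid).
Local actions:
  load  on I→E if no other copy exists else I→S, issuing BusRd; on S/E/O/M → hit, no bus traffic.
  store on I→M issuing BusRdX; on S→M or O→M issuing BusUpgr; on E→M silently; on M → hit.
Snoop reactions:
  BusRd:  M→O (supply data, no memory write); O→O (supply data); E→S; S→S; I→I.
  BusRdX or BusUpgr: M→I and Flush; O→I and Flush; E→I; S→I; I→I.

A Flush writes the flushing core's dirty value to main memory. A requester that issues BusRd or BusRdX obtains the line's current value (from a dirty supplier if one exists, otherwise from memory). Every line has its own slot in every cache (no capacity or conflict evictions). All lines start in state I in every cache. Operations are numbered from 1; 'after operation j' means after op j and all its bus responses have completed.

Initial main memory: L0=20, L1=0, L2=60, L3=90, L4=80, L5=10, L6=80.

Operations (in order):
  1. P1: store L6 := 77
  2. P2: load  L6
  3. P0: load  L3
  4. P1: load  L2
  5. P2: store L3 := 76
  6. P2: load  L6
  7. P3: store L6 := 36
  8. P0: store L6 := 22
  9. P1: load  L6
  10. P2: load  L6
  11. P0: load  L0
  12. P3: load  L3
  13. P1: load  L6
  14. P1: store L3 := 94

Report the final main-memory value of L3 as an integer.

1. P1: store L6 := 77  bus=[BusRdX]  L6: P0=I P1=M P2=I P3=I  mem[L6]=80
2. P2: load  L6  bus=[BusRd]  L6: P0=I P1=O P2=S P3=I  mem[L6]=80
3. P0: load  L3  bus=[BusRd]  L3: P0=E P1=I P2=I P3=I  mem[L3]=90
4. P1: load  L2  bus=[BusRd]  L2: P0=I P1=E P2=I P3=I  mem[L2]=60
5. P2: store L3 := 76  bus=[BusRdX]  L3: P0=I P1=I P2=M P3=I  mem[L3]=90
6. P2: load  L6  bus=[-]  L6: P0=I P1=O P2=S P3=I  mem[L6]=80
7. P3: store L6 := 36  bus=[BusRdX,Flush]  L6: P0=I P1=I P2=I P3=M  mem[L6]=77
8. P0: store L6 := 22  bus=[BusRdX,Flush]  L6: P0=M P1=I P2=I P3=I  mem[L6]=36
9. P1: load  L6  bus=[BusRd]  L6: P0=O P1=S P2=I P3=I  mem[L6]=36
10. P2: load  L6  bus=[BusRd]  L6: P0=O P1=S P2=S P3=I  mem[L6]=36
11. P0: load  L0  bus=[BusRd]  L0: P0=E P1=I P2=I P3=I  mem[L0]=20
12. P3: load  L3  bus=[BusRd]  L3: P0=I P1=I P2=O P3=S  mem[L3]=90
13. P1: load  L6  bus=[-]  L6: P0=O P1=S P2=S P3=I  mem[L6]=36
14. P1: store L3 := 94  bus=[BusRdX,Flush]  L3: P0=I P1=M P2=I P3=I  mem[L3]=76

memory[L3] = 76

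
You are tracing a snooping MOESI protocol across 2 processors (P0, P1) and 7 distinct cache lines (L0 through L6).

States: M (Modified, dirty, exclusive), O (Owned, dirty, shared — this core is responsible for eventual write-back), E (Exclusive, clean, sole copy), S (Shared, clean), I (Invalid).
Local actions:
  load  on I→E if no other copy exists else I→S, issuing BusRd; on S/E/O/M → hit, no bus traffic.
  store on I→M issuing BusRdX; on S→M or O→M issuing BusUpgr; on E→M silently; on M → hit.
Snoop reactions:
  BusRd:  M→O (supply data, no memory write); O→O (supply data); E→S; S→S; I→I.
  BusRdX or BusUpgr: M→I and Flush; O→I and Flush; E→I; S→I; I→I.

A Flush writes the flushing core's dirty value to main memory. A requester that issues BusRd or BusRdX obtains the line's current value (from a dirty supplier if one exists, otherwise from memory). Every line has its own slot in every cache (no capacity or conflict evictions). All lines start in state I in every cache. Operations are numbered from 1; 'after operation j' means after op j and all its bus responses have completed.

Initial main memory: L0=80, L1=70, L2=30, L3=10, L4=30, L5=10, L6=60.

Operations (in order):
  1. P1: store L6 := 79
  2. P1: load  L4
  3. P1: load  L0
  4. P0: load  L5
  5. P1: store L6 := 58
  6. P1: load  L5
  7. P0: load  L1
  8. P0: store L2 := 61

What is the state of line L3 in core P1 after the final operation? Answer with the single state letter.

[1] P1: store L6 := 79 | P0:I, P1:M(79) | bus: BusRdX
[2] P1: load  L4 | P0:I, P1:E(30) | bus: BusRd
[3] P1: load  L0 | P0:I, P1:E(80) | bus: BusRd
[4] P0: load  L5 | P0:E(10), P1:I | bus: BusRd
[5] P1: store L6 := 58 | P0:I, P1:M(58) | bus: none
[6] P1: load  L5 | P0:S(10), P1:S(10) | bus: BusRd
[7] P0: load  L1 | P0:E(70), P1:I | bus: BusRd
[8] P0: store L2 := 61 | P0:M(61), P1:I | bus: BusRdX

state = I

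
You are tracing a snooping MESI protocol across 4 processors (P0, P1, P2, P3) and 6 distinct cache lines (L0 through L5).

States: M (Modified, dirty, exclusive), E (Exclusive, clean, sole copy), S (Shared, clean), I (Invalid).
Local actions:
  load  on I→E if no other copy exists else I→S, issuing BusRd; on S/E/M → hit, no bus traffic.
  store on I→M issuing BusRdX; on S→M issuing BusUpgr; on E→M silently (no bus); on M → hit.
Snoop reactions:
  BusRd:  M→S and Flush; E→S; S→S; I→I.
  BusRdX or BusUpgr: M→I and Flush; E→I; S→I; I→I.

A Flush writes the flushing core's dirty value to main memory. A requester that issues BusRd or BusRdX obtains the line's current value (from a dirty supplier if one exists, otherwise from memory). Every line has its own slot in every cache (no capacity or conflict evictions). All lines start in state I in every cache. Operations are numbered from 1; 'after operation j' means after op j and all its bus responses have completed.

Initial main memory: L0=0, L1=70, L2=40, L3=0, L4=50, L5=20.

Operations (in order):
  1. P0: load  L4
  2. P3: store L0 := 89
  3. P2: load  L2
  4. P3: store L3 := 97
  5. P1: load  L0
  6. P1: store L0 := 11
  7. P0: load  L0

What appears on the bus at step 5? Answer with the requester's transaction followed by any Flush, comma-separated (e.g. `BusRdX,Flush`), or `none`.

  op1 P0: load  L4 → E/I/I/I on L4; bus BusRd; mem=50
  op2 P3: store L0 := 89 → I/I/I/M on L0; bus BusRdX; mem=0
  op3 P2: load  L2 → I/I/E/I on L2; bus BusRd; mem=40
  op4 P3: store L3 := 97 → I/I/I/M on L3; bus BusRdX; mem=0
  op5 P1: load  L0 → I/S/I/S on L0; bus BusRd Flush; mem=89
  op6 P1: store L0 := 11 → I/M/I/I on L0; bus BusUpgr; mem=89
  op7 P0: load  L0 → S/S/I/I on L0; bus BusRd Flush; mem=11

bus = BusRd,Flush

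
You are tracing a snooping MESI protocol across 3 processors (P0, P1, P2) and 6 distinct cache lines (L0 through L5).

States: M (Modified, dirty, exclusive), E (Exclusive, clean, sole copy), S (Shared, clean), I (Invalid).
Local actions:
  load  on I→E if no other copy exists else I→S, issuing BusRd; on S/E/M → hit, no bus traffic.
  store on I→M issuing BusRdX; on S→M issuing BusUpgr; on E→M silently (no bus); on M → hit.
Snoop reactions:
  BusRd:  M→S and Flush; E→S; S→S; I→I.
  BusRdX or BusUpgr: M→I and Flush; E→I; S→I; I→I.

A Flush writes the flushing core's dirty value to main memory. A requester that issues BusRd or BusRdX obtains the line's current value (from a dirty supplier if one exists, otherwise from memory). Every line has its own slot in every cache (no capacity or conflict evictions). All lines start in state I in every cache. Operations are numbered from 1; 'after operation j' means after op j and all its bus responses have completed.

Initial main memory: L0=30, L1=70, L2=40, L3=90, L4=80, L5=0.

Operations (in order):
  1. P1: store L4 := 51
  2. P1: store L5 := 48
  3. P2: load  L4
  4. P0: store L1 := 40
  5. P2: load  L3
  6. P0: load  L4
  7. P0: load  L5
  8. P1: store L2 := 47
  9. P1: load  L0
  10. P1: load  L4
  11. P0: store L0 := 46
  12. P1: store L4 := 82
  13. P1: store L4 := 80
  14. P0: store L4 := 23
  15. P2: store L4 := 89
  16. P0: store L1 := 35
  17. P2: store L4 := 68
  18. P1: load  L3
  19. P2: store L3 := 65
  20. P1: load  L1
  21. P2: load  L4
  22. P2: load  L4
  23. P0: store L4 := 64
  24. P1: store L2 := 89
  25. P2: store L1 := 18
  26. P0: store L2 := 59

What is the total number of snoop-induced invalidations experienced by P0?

  op1 P1: store L4 := 51 → I/M/I on L4; bus BusRdX; mem=80
  op2 P1: store L5 := 48 → I/M/I on L5; bus BusRdX; mem=0
  op3 P2: load  L4 → I/S/S on L4; bus BusRd Flush; mem=51
  op4 P0: store L1 := 40 → M/I/I on L1; bus BusRdX; mem=70
  op5 P2: load  L3 → I/I/E on L3; bus BusRd; mem=90
  op6 P0: load  L4 → S/S/S on L4; bus BusRd; mem=51
  op7 P0: load  L5 → S/S/I on L5; bus BusRd Flush; mem=48
  op8 P1: store L2 := 47 → I/M/I on L2; bus BusRdX; mem=40
  op9 P1: load  L0 → I/E/I on L0; bus BusRd; mem=30
  op10 P1: load  L4 → S/S/S on L4; bus (none); mem=51
  op11 P0: store L0 := 46 → M/I/I on L0; bus BusRdX; mem=30
  op12 P1: store L4 := 82 → I/M/I on L4; bus BusUpgr; mem=51
  op13 P1: store L4 := 80 → I/M/I on L4; bus (none); mem=51
  op14 P0: store L4 := 23 → M/I/I on L4; bus BusRdX Flush; mem=80
  op15 P2: store L4 := 89 → I/I/M on L4; bus BusRdX Flush; mem=23
  op16 P0: store L1 := 35 → M/I/I on L1; bus (none); mem=70
  op17 P2: store L4 := 68 → I/I/M on L4; bus (none); mem=23
  op18 P1: load  L3 → I/S/S on L3; bus BusRd; mem=90
  op19 P2: store L3 := 65 → I/I/M on L3; bus BusUpgr; mem=90
  op20 P1: load  L1 → S/S/I on L1; bus BusRd Flush; mem=35
  op21 P2: load  L4 → I/I/M on L4; bus (none); mem=23
  op22 P2: load  L4 → I/I/M on L4; bus (none); mem=23
  op23 P0: store L4 := 64 → M/I/I on L4; bus BusRdX Flush; mem=68
  op24 P1: store L2 := 89 → I/M/I on L2; bus (none); mem=40
  op25 P2: store L1 := 18 → I/I/M on L1; bus BusRdX; mem=35
  op26 P0: store L2 := 59 → M/I/I on L2; bus BusRdX Flush; mem=89

invalidations = 3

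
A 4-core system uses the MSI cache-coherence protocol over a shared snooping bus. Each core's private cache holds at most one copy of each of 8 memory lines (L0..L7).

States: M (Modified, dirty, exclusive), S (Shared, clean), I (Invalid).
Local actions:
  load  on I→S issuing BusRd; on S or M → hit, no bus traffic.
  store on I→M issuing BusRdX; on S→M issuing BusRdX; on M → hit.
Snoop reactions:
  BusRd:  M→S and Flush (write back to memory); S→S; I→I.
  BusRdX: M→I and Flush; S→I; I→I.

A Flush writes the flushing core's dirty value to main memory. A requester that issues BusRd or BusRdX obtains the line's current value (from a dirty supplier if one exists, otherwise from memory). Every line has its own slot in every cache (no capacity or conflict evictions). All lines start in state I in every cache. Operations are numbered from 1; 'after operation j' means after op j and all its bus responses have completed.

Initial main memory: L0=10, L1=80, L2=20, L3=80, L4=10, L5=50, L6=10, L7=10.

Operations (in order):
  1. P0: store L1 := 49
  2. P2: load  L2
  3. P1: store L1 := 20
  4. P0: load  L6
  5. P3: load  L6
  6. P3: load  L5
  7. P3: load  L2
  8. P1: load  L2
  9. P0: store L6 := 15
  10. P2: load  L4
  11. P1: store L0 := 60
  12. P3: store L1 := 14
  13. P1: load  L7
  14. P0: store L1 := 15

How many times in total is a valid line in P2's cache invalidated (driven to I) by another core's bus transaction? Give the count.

  op1 P0: store L1 := 49 → M/I/I/I on L1; bus BusRdX; mem=80
  op2 P2: load  L2 → I/I/S/I on L2; bus BusRd; mem=20
  op3 P1: store L1 := 20 → I/M/I/I on L1; bus BusRdX Flush; mem=49
  op4 P0: load  L6 → S/I/I/I on L6; bus BusRd; mem=10
  op5 P3: load  L6 → S/I/I/S on L6; bus BusRd; mem=10
  op6 P3: load  L5 → I/I/I/S on L5; bus BusRd; mem=50
  op7 P3: load  L2 → I/I/S/S on L2; bus BusRd; mem=20
  op8 P1: load  L2 → I/S/S/S on L2; bus BusRd; mem=20
  op9 P0: store L6 := 15 → M/I/I/I on L6; bus BusRdX; mem=10
  op10 P2: load  L4 → I/I/S/I on L4; bus BusRd; mem=10
  op11 P1: store L0 := 60 → I/M/I/I on L0; bus BusRdX; mem=10
  op12 P3: store L1 := 14 → I/I/I/M on L1; bus BusRdX Flush; mem=20
  op13 P1: load  L7 → I/S/I/I on L7; bus BusRd; mem=10
  op14 P0: store L1 := 15 → M/I/I/I on L1; bus BusRdX Flush; mem=14

invalidations = 0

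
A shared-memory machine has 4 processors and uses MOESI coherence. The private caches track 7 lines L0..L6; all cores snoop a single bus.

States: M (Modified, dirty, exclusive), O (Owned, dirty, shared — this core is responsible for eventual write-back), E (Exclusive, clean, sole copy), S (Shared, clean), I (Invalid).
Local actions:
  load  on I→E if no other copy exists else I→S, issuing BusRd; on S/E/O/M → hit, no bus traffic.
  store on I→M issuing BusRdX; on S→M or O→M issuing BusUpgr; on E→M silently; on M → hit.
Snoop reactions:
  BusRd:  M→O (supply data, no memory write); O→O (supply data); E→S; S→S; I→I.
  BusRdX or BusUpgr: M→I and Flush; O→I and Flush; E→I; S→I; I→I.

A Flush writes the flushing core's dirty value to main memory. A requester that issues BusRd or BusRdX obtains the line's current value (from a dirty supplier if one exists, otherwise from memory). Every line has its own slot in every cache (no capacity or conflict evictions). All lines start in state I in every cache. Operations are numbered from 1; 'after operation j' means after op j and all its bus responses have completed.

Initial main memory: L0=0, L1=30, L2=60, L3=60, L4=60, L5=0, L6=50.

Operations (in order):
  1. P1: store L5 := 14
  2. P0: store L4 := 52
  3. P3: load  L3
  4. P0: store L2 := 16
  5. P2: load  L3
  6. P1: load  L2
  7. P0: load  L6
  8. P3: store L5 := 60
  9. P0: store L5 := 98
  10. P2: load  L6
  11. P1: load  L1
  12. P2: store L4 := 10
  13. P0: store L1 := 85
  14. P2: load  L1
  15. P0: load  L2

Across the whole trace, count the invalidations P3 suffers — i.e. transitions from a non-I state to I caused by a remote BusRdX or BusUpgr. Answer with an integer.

invalidations = 1

step 1: P1: store L5 := 14  ⟶  IMII  (L5)  txn=BusRdX  M[L5]=0
step 2: P0: store L4 := 52  ⟶  MIII  (L4)  txn=BusRdX  M[L4]=60
step 3: P3: load  L3  ⟶  IIIE  (L3)  txn=BusRd  M[L3]=60
step 4: P0: store L2 := 16  ⟶  MIII  (L2)  txn=BusRdX  M[L2]=60
step 5: P2: load  L3  ⟶  IISS  (L3)  txn=BusRd  M[L3]=60
step 6: P1: load  L2  ⟶  OSII  (L2)  txn=BusRd  M[L2]=60
step 7: P0: load  L6  ⟶  EIII  (L6)  txn=BusRd  M[L6]=50
step 8: P3: store L5 := 60  ⟶  IIIM  (L5)  txn=BusRdX+Flush  M[L5]=14
step 9: P0: store L5 := 98  ⟶  MIII  (L5)  txn=BusRdX+Flush  M[L5]=60
step 10: P2: load  L6  ⟶  SISI  (L6)  txn=BusRd  M[L6]=50
step 11: P1: load  L1  ⟶  IEII  (L1)  txn=BusRd  M[L1]=30
step 12: P2: store L4 := 10  ⟶  IIMI  (L4)  txn=BusRdX+Flush  M[L4]=52
step 13: P0: store L1 := 85  ⟶  MIII  (L1)  txn=BusRdX  M[L1]=30
step 14: P2: load  L1  ⟶  OISI  (L1)  txn=BusRd  M[L1]=30
step 15: P0: load  L2  ⟶  OSII  (L2)  txn=∅  M[L2]=60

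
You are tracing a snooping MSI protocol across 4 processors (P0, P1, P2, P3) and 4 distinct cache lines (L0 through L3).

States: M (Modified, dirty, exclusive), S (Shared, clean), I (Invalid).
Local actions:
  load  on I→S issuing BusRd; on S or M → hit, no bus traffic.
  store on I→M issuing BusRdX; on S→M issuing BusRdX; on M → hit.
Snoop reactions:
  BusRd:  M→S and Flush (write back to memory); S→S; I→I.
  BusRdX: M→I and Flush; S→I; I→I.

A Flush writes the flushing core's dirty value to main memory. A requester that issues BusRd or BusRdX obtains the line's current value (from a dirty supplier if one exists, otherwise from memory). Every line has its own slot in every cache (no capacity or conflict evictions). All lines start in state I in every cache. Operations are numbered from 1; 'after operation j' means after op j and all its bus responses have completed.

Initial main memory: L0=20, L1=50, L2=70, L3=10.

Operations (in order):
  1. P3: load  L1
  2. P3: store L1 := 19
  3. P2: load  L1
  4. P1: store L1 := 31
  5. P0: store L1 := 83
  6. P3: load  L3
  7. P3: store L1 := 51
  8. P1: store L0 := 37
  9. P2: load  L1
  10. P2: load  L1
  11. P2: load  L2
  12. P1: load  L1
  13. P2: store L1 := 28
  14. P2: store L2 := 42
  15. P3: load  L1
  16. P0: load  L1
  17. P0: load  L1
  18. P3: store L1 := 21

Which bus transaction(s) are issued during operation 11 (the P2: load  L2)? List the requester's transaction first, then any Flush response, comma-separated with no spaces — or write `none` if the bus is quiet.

bus = BusRd

1. P3: load  L1  bus=[BusRd]  L1: P0=I P1=I P2=I P3=S  mem[L1]=50
2. P3: store L1 := 19  bus=[BusRdX]  L1: P0=I P1=I P2=I P3=M  mem[L1]=50
3. P2: load  L1  bus=[BusRd,Flush]  L1: P0=I P1=I P2=S P3=S  mem[L1]=19
4. P1: store L1 := 31  bus=[BusRdX]  L1: P0=I P1=M P2=I P3=I  mem[L1]=19
5. P0: store L1 := 83  bus=[BusRdX,Flush]  L1: P0=M P1=I P2=I P3=I  mem[L1]=31
6. P3: load  L3  bus=[BusRd]  L3: P0=I P1=I P2=I P3=S  mem[L3]=10
7. P3: store L1 := 51  bus=[BusRdX,Flush]  L1: P0=I P1=I P2=I P3=M  mem[L1]=83
8. P1: store L0 := 37  bus=[BusRdX]  L0: P0=I P1=M P2=I P3=I  mem[L0]=20
9. P2: load  L1  bus=[BusRd,Flush]  L1: P0=I P1=I P2=S P3=S  mem[L1]=51
10. P2: load  L1  bus=[-]  L1: P0=I P1=I P2=S P3=S  mem[L1]=51
11. P2: load  L2  bus=[BusRd]  L2: P0=I P1=I P2=S P3=I  mem[L2]=70
12. P1: load  L1  bus=[BusRd]  L1: P0=I P1=S P2=S P3=S  mem[L1]=51
13. P2: store L1 := 28  bus=[BusRdX]  L1: P0=I P1=I P2=M P3=I  mem[L1]=51
14. P2: store L2 := 42  bus=[BusRdX]  L2: P0=I P1=I P2=M P3=I  mem[L2]=70
15. P3: load  L1  bus=[BusRd,Flush]  L1: P0=I P1=I P2=S P3=S  mem[L1]=28
16. P0: load  L1  bus=[BusRd]  L1: P0=S P1=I P2=S P3=S  mem[L1]=28
17. P0: load  L1  bus=[-]  L1: P0=S P1=I P2=S P3=S  mem[L1]=28
18. P3: store L1 := 21  bus=[BusRdX]  L1: P0=I P1=I P2=I P3=M  mem[L1]=28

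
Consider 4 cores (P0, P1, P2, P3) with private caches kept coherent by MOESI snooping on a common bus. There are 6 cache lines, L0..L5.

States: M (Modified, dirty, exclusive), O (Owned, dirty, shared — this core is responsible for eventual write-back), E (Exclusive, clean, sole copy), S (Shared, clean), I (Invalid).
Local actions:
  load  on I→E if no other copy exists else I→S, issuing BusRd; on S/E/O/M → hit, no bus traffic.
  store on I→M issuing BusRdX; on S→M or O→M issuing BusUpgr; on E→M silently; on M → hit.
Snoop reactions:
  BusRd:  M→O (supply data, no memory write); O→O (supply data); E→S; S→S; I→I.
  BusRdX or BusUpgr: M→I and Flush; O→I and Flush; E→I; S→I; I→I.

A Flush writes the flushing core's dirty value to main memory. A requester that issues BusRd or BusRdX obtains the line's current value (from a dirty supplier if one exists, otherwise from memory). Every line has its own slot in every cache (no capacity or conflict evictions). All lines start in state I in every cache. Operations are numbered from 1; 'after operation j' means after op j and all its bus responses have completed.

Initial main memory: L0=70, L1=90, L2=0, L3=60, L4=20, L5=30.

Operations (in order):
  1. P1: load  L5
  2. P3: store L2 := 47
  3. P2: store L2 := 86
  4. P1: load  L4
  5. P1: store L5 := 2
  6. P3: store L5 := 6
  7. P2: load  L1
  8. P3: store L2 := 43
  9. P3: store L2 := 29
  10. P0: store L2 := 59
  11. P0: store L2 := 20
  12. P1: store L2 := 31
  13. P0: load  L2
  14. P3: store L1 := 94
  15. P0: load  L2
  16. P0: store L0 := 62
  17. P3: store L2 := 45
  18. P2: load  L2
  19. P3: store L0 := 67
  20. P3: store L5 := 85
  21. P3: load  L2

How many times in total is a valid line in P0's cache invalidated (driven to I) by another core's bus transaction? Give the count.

invalidations = 3

[1] P1: load  L5 | P0:I, P1:E(30), P2:I, P3:I | bus: BusRd
[2] P3: store L2 := 47 | P0:I, P1:I, P2:I, P3:M(47) | bus: BusRdX
[3] P2: store L2 := 86 | P0:I, P1:I, P2:M(86), P3:I | bus: BusRdX,Flush
[4] P1: load  L4 | P0:I, P1:E(20), P2:I, P3:I | bus: BusRd
[5] P1: store L5 := 2 | P0:I, P1:M(2), P2:I, P3:I | bus: none
[6] P3: store L5 := 6 | P0:I, P1:I, P2:I, P3:M(6) | bus: BusRdX,Flush
[7] P2: load  L1 | P0:I, P1:I, P2:E(90), P3:I | bus: BusRd
[8] P3: store L2 := 43 | P0:I, P1:I, P2:I, P3:M(43) | bus: BusRdX,Flush
[9] P3: store L2 := 29 | P0:I, P1:I, P2:I, P3:M(29) | bus: none
[10] P0: store L2 := 59 | P0:M(59), P1:I, P2:I, P3:I | bus: BusRdX,Flush
[11] P0: store L2 := 20 | P0:M(20), P1:I, P2:I, P3:I | bus: none
[12] P1: store L2 := 31 | P0:I, P1:M(31), P2:I, P3:I | bus: BusRdX,Flush
[13] P0: load  L2 | P0:S(31), P1:O(31), P2:I, P3:I | bus: BusRd
[14] P3: store L1 := 94 | P0:I, P1:I, P2:I, P3:M(94) | bus: BusRdX
[15] P0: load  L2 | P0:S(31), P1:O(31), P2:I, P3:I | bus: none
[16] P0: store L0 := 62 | P0:M(62), P1:I, P2:I, P3:I | bus: BusRdX
[17] P3: store L2 := 45 | P0:I, P1:I, P2:I, P3:M(45) | bus: BusRdX,Flush
[18] P2: load  L2 | P0:I, P1:I, P2:S(45), P3:O(45) | bus: BusRd
[19] P3: store L0 := 67 | P0:I, P1:I, P2:I, P3:M(67) | bus: BusRdX,Flush
[20] P3: store L5 := 85 | P0:I, P1:I, P2:I, P3:M(85) | bus: none
[21] P3: load  L2 | P0:I, P1:I, P2:S(45), P3:O(45) | bus: none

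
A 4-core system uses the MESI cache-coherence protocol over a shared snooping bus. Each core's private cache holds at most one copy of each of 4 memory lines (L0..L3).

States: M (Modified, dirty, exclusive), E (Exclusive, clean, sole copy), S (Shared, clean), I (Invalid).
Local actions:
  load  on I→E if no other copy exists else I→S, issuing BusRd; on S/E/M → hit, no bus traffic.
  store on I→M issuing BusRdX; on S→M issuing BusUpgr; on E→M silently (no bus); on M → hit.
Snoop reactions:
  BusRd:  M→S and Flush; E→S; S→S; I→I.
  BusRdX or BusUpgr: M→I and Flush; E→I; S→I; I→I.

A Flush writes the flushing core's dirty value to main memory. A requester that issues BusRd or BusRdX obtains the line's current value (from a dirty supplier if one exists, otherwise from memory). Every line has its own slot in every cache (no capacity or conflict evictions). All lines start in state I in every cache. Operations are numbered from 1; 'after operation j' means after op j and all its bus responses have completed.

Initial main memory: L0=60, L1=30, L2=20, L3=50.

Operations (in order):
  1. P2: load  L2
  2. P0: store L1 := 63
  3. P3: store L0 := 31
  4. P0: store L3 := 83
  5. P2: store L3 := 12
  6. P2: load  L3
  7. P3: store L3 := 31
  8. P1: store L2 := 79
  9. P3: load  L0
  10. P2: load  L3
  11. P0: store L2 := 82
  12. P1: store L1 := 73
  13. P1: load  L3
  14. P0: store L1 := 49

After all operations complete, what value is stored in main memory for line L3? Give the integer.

[1] P2: load  L2 | P0:I, P1:I, P2:E(20), P3:I | bus: BusRd
[2] P0: store L1 := 63 | P0:M(63), P1:I, P2:I, P3:I | bus: BusRdX
[3] P3: store L0 := 31 | P0:I, P1:I, P2:I, P3:M(31) | bus: BusRdX
[4] P0: store L3 := 83 | P0:M(83), P1:I, P2:I, P3:I | bus: BusRdX
[5] P2: store L3 := 12 | P0:I, P1:I, P2:M(12), P3:I | bus: BusRdX,Flush
[6] P2: load  L3 | P0:I, P1:I, P2:M(12), P3:I | bus: none
[7] P3: store L3 := 31 | P0:I, P1:I, P2:I, P3:M(31) | bus: BusRdX,Flush
[8] P1: store L2 := 79 | P0:I, P1:M(79), P2:I, P3:I | bus: BusRdX
[9] P3: load  L0 | P0:I, P1:I, P2:I, P3:M(31) | bus: none
[10] P2: load  L3 | P0:I, P1:I, P2:S(31), P3:S(31) | bus: BusRd,Flush
[11] P0: store L2 := 82 | P0:M(82), P1:I, P2:I, P3:I | bus: BusRdX,Flush
[12] P1: store L1 := 73 | P0:I, P1:M(73), P2:I, P3:I | bus: BusRdX,Flush
[13] P1: load  L3 | P0:I, P1:S(31), P2:S(31), P3:S(31) | bus: BusRd
[14] P0: store L1 := 49 | P0:M(49), P1:I, P2:I, P3:I | bus: BusRdX,Flush

memory[L3] = 31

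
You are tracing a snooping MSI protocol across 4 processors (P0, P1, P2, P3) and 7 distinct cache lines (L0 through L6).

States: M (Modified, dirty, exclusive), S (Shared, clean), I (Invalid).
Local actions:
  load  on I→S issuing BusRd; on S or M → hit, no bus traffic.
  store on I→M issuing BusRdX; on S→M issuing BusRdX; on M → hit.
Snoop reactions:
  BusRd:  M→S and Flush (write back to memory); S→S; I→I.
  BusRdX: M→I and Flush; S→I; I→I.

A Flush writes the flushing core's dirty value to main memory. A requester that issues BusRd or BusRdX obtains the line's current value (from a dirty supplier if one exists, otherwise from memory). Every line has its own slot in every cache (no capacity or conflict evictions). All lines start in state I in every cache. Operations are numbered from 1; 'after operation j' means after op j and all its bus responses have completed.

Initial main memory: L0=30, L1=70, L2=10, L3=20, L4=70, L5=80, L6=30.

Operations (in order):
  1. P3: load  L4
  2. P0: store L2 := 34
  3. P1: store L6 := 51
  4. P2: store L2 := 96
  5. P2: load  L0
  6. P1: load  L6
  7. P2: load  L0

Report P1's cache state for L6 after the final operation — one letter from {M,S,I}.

state = M

1. P3: load  L4  bus=[BusRd]  L4: P0=I P1=I P2=I P3=S  mem[L4]=70
2. P0: store L2 := 34  bus=[BusRdX]  L2: P0=M P1=I P2=I P3=I  mem[L2]=10
3. P1: store L6 := 51  bus=[BusRdX]  L6: P0=I P1=M P2=I P3=I  mem[L6]=30
4. P2: store L2 := 96  bus=[BusRdX,Flush]  L2: P0=I P1=I P2=M P3=I  mem[L2]=34
5. P2: load  L0  bus=[BusRd]  L0: P0=I P1=I P2=S P3=I  mem[L0]=30
6. P1: load  L6  bus=[-]  L6: P0=I P1=M P2=I P3=I  mem[L6]=30
7. P2: load  L0  bus=[-]  L0: P0=I P1=I P2=S P3=I  mem[L0]=30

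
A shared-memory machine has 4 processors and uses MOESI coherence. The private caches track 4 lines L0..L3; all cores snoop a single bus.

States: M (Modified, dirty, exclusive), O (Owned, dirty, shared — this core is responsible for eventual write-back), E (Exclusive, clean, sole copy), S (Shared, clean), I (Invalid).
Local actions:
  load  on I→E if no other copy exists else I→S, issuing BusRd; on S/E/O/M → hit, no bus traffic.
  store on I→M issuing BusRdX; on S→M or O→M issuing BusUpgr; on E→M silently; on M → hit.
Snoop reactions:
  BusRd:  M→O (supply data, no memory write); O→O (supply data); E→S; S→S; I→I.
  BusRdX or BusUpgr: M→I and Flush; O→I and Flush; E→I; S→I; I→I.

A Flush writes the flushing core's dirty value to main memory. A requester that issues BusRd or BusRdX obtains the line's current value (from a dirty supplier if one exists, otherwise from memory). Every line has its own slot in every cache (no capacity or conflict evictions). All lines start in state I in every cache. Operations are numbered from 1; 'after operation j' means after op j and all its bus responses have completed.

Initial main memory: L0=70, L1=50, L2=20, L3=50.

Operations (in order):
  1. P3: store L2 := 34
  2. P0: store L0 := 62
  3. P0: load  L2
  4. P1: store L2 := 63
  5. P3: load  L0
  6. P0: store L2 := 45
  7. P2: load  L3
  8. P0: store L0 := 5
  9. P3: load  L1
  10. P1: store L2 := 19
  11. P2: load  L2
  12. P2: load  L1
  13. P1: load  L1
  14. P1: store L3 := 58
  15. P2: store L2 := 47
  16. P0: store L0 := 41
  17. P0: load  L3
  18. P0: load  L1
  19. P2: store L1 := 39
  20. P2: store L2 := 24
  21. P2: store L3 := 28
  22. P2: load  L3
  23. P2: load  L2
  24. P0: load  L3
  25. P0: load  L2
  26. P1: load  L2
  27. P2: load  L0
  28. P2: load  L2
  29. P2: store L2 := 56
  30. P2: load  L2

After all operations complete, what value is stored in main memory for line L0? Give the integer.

memory[L0] = 70

1. P3: store L2 := 34  bus=[BusRdX]  L2: P0=I P1=I P2=I P3=M  mem[L2]=20
2. P0: store L0 := 62  bus=[BusRdX]  L0: P0=M P1=I P2=I P3=I  mem[L0]=70
3. P0: load  L2  bus=[BusRd]  L2: P0=S P1=I P2=I P3=O  mem[L2]=20
4. P1: store L2 := 63  bus=[BusRdX,Flush]  L2: P0=I P1=M P2=I P3=I  mem[L2]=34
5. P3: load  L0  bus=[BusRd]  L0: P0=O P1=I P2=I P3=S  mem[L0]=70
6. P0: store L2 := 45  bus=[BusRdX,Flush]  L2: P0=M P1=I P2=I P3=I  mem[L2]=63
7. P2: load  L3  bus=[BusRd]  L3: P0=I P1=I P2=E P3=I  mem[L3]=50
8. P0: store L0 := 5  bus=[BusUpgr]  L0: P0=M P1=I P2=I P3=I  mem[L0]=70
9. P3: load  L1  bus=[BusRd]  L1: P0=I P1=I P2=I P3=E  mem[L1]=50
10. P1: store L2 := 19  bus=[BusRdX,Flush]  L2: P0=I P1=M P2=I P3=I  mem[L2]=45
11. P2: load  L2  bus=[BusRd]  L2: P0=I P1=O P2=S P3=I  mem[L2]=45
12. P2: load  L1  bus=[BusRd]  L1: P0=I P1=I P2=S P3=S  mem[L1]=50
13. P1: load  L1  bus=[BusRd]  L1: P0=I P1=S P2=S P3=S  mem[L1]=50
14. P1: store L3 := 58  bus=[BusRdX]  L3: P0=I P1=M P2=I P3=I  mem[L3]=50
15. P2: store L2 := 47  bus=[BusUpgr,Flush]  L2: P0=I P1=I P2=M P3=I  mem[L2]=19
16. P0: store L0 := 41  bus=[-]  L0: P0=M P1=I P2=I P3=I  mem[L0]=70
17. P0: load  L3  bus=[BusRd]  L3: P0=S P1=O P2=I P3=I  mem[L3]=50
18. P0: load  L1  bus=[BusRd]  L1: P0=S P1=S P2=S P3=S  mem[L1]=50
19. P2: store L1 := 39  bus=[BusUpgr]  L1: P0=I P1=I P2=M P3=I  mem[L1]=50
20. P2: store L2 := 24  bus=[-]  L2: P0=I P1=I P2=M P3=I  mem[L2]=19
21. P2: store L3 := 28  bus=[BusRdX,Flush]  L3: P0=I P1=I P2=M P3=I  mem[L3]=58
22. P2: load  L3  bus=[-]  L3: P0=I P1=I P2=M P3=I  mem[L3]=58
23. P2: load  L2  bus=[-]  L2: P0=I P1=I P2=M P3=I  mem[L2]=19
24. P0: load  L3  bus=[BusRd]  L3: P0=S P1=I P2=O P3=I  mem[L3]=58
25. P0: load  L2  bus=[BusRd]  L2: P0=S P1=I P2=O P3=I  mem[L2]=19
26. P1: load  L2  bus=[BusRd]  L2: P0=S P1=S P2=O P3=I  mem[L2]=19
27. P2: load  L0  bus=[BusRd]  L0: P0=O P1=I P2=S P3=I  mem[L0]=70
28. P2: load  L2  bus=[-]  L2: P0=S P1=S P2=O P3=I  mem[L2]=19
29. P2: store L2 := 56  bus=[BusUpgr]  L2: P0=I P1=I P2=M P3=I  mem[L2]=19
30. P2: load  L2  bus=[-]  L2: P0=I P1=I P2=M P3=I  mem[L2]=19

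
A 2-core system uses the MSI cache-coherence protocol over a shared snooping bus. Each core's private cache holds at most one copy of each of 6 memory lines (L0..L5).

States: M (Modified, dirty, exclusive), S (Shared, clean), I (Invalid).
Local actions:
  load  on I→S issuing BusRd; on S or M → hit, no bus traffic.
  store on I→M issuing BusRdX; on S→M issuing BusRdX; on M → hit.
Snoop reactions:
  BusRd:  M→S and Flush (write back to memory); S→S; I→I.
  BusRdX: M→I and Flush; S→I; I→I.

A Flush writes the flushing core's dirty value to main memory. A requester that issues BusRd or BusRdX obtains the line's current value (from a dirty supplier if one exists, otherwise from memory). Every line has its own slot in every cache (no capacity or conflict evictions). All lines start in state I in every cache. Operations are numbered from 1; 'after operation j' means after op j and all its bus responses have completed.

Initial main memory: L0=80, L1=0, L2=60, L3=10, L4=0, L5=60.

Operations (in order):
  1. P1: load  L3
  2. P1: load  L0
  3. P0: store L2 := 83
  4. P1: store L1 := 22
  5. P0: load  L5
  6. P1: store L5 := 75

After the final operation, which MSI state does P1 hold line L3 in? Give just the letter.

  op1 P1: load  L3 → I/S on L3; bus BusRd; mem=10
  op2 P1: load  L0 → I/S on L0; bus BusRd; mem=80
  op3 P0: store L2 := 83 → M/I on L2; bus BusRdX; mem=60
  op4 P1: store L1 := 22 → I/M on L1; bus BusRdX; mem=0
  op5 P0: load  L5 → S/I on L5; bus BusRd; mem=60
  op6 P1: store L5 := 75 → I/M on L5; bus BusRdX; mem=60

state = S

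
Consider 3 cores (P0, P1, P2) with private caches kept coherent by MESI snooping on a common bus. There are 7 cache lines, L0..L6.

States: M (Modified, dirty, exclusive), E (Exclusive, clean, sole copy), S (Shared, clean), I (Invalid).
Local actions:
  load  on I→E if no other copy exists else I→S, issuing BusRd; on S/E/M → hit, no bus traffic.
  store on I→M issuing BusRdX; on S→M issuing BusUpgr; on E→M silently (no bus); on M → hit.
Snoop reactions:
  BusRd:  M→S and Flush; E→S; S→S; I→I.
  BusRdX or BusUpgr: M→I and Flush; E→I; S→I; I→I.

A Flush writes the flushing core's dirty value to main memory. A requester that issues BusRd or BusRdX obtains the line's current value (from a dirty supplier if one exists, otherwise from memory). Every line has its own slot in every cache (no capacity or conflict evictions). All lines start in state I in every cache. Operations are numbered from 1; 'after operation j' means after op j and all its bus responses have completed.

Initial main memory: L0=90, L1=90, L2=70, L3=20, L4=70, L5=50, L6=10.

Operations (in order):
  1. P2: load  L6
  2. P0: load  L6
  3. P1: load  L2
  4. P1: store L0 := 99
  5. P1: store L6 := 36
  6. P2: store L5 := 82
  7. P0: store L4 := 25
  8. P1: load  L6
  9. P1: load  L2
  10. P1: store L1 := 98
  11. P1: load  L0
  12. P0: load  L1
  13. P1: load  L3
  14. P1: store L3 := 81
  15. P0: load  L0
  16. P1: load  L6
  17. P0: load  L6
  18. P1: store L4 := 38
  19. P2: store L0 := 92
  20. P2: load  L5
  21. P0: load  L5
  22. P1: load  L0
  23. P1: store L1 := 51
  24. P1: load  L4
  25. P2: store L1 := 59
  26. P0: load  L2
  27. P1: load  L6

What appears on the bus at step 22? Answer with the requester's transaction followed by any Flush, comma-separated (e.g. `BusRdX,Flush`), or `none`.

1. P2: load  L6  bus=[BusRd]  L6: P0=I P1=I P2=E  mem[L6]=10
2. P0: load  L6  bus=[BusRd]  L6: P0=S P1=I P2=S  mem[L6]=10
3. P1: load  L2  bus=[BusRd]  L2: P0=I P1=E P2=I  mem[L2]=70
4. P1: store L0 := 99  bus=[BusRdX]  L0: P0=I P1=M P2=I  mem[L0]=90
5. P1: store L6 := 36  bus=[BusRdX]  L6: P0=I P1=M P2=I  mem[L6]=10
6. P2: store L5 := 82  bus=[BusRdX]  L5: P0=I P1=I P2=M  mem[L5]=50
7. P0: store L4 := 25  bus=[BusRdX]  L4: P0=M P1=I P2=I  mem[L4]=70
8. P1: load  L6  bus=[-]  L6: P0=I P1=M P2=I  mem[L6]=10
9. P1: load  L2  bus=[-]  L2: P0=I P1=E P2=I  mem[L2]=70
10. P1: store L1 := 98  bus=[BusRdX]  L1: P0=I P1=M P2=I  mem[L1]=90
11. P1: load  L0  bus=[-]  L0: P0=I P1=M P2=I  mem[L0]=90
12. P0: load  L1  bus=[BusRd,Flush]  L1: P0=S P1=S P2=I  mem[L1]=98
13. P1: load  L3  bus=[BusRd]  L3: P0=I P1=E P2=I  mem[L3]=20
14. P1: store L3 := 81  bus=[-]  L3: P0=I P1=M P2=I  mem[L3]=20
15. P0: load  L0  bus=[BusRd,Flush]  L0: P0=S P1=S P2=I  mem[L0]=99
16. P1: load  L6  bus=[-]  L6: P0=I P1=M P2=I  mem[L6]=10
17. P0: load  L6  bus=[BusRd,Flush]  L6: P0=S P1=S P2=I  mem[L6]=36
18. P1: store L4 := 38  bus=[BusRdX,Flush]  L4: P0=I P1=M P2=I  mem[L4]=25
19. P2: store L0 := 92  bus=[BusRdX]  L0: P0=I P1=I P2=M  mem[L0]=99
20. P2: load  L5  bus=[-]  L5: P0=I P1=I P2=M  mem[L5]=50
21. P0: load  L5  bus=[BusRd,Flush]  L5: P0=S P1=I P2=S  mem[L5]=82
22. P1: load  L0  bus=[BusRd,Flush]  L0: P0=I P1=S P2=S  mem[L0]=92
23. P1: store L1 := 51  bus=[BusUpgr]  L1: P0=I P1=M P2=I  mem[L1]=98
24. P1: load  L4  bus=[-]  L4: P0=I P1=M P2=I  mem[L4]=25
25. P2: store L1 := 59  bus=[BusRdX,Flush]  L1: P0=I P1=I P2=M  mem[L1]=51
26. P0: load  L2  bus=[BusRd]  L2: P0=S P1=S P2=I  mem[L2]=70
27. P1: load  L6  bus=[-]  L6: P0=S P1=S P2=I  mem[L6]=36

bus = BusRd,Flush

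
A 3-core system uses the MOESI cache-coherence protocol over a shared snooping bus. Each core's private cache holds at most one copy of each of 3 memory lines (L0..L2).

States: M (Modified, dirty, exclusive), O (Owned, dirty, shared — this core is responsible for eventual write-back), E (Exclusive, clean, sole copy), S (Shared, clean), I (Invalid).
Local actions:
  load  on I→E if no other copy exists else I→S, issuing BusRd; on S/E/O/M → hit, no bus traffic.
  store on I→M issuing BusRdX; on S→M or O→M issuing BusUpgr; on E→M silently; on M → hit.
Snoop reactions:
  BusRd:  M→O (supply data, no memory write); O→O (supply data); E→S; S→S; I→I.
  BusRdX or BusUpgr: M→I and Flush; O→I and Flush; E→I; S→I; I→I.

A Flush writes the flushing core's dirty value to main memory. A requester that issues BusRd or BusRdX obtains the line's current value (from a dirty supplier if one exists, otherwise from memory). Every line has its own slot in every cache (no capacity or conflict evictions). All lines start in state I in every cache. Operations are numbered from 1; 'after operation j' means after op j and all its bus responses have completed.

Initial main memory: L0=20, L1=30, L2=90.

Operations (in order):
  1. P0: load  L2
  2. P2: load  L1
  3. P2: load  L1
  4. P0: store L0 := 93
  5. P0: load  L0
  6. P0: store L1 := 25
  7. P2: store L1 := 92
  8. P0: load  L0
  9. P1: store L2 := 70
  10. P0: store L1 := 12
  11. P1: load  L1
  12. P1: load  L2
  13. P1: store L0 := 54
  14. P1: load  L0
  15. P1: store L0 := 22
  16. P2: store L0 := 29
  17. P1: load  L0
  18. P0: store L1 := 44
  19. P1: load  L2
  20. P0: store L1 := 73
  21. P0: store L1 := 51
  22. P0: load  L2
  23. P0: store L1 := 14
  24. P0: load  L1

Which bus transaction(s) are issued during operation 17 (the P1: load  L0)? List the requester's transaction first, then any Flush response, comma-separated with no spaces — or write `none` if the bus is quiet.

bus = BusRd

step 1: P0: load  L2  ⟶  EII  (L2)  txn=BusRd  M[L2]=90
step 2: P2: load  L1  ⟶  IIE  (L1)  txn=BusRd  M[L1]=30
step 3: P2: load  L1  ⟶  IIE  (L1)  txn=∅  M[L1]=30
step 4: P0: store L0 := 93  ⟶  MII  (L0)  txn=BusRdX  M[L0]=20
step 5: P0: load  L0  ⟶  MII  (L0)  txn=∅  M[L0]=20
step 6: P0: store L1 := 25  ⟶  MII  (L1)  txn=BusRdX  M[L1]=30
step 7: P2: store L1 := 92  ⟶  IIM  (L1)  txn=BusRdX+Flush  M[L1]=25
step 8: P0: load  L0  ⟶  MII  (L0)  txn=∅  M[L0]=20
step 9: P1: store L2 := 70  ⟶  IMI  (L2)  txn=BusRdX  M[L2]=90
step 10: P0: store L1 := 12  ⟶  MII  (L1)  txn=BusRdX+Flush  M[L1]=92
step 11: P1: load  L1  ⟶  OSI  (L1)  txn=BusRd  M[L1]=92
step 12: P1: load  L2  ⟶  IMI  (L2)  txn=∅  M[L2]=90
step 13: P1: store L0 := 54  ⟶  IMI  (L0)  txn=BusRdX+Flush  M[L0]=93
step 14: P1: load  L0  ⟶  IMI  (L0)  txn=∅  M[L0]=93
step 15: P1: store L0 := 22  ⟶  IMI  (L0)  txn=∅  M[L0]=93
step 16: P2: store L0 := 29  ⟶  IIM  (L0)  txn=BusRdX+Flush  M[L0]=22
step 17: P1: load  L0  ⟶  ISO  (L0)  txn=BusRd  M[L0]=22
step 18: P0: store L1 := 44  ⟶  MII  (L1)  txn=BusUpgr  M[L1]=92
step 19: P1: load  L2  ⟶  IMI  (L2)  txn=∅  M[L2]=90
step 20: P0: store L1 := 73  ⟶  MII  (L1)  txn=∅  M[L1]=92
step 21: P0: store L1 := 51  ⟶  MII  (L1)  txn=∅  M[L1]=92
step 22: P0: load  L2  ⟶  SOI  (L2)  txn=BusRd  M[L2]=90
step 23: P0: store L1 := 14  ⟶  MII  (L1)  txn=∅  M[L1]=92
step 24: P0: load  L1  ⟶  MII  (L1)  txn=∅  M[L1]=92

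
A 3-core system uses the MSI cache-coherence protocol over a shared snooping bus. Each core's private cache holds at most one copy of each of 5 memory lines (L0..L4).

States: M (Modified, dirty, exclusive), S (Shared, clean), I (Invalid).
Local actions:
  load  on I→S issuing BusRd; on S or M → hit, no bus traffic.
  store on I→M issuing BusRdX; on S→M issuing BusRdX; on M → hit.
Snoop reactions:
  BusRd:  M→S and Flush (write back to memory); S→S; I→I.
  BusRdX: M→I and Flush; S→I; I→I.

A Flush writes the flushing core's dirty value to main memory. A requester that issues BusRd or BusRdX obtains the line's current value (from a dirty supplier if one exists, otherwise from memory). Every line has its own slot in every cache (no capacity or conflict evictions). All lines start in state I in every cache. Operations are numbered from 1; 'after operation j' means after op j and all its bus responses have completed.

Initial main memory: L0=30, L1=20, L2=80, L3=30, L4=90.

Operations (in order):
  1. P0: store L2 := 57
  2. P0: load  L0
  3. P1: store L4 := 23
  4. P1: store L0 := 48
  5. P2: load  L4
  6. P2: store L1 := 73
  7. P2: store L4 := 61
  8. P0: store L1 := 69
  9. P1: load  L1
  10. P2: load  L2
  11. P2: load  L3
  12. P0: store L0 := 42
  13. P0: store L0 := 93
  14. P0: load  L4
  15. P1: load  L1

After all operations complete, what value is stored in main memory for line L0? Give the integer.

memory[L0] = 48

  op1 P0: store L2 := 57 → M/I/I on L2; bus BusRdX; mem=80
  op2 P0: load  L0 → S/I/I on L0; bus BusRd; mem=30
  op3 P1: store L4 := 23 → I/M/I on L4; bus BusRdX; mem=90
  op4 P1: store L0 := 48 → I/M/I on L0; bus BusRdX; mem=30
  op5 P2: load  L4 → I/S/S on L4; bus BusRd Flush; mem=23
  op6 P2: store L1 := 73 → I/I/M on L1; bus BusRdX; mem=20
  op7 P2: store L4 := 61 → I/I/M on L4; bus BusRdX; mem=23
  op8 P0: store L1 := 69 → M/I/I on L1; bus BusRdX Flush; mem=73
  op9 P1: load  L1 → S/S/I on L1; bus BusRd Flush; mem=69
  op10 P2: load  L2 → S/I/S on L2; bus BusRd Flush; mem=57
  op11 P2: load  L3 → I/I/S on L3; bus BusRd; mem=30
  op12 P0: store L0 := 42 → M/I/I on L0; bus BusRdX Flush; mem=48
  op13 P0: store L0 := 93 → M/I/I on L0; bus (none); mem=48
  op14 P0: load  L4 → S/I/S on L4; bus BusRd Flush; mem=61
  op15 P1: load  L1 → S/S/I on L1; bus (none); mem=69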